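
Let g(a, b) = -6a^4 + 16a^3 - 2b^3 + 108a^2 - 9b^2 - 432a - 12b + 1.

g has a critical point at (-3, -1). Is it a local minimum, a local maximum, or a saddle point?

local maximum

The mixed partial ∂²g/∂a∂b is 0, so the Hessian at any point is diag(g_aa, g_bb) = diag(24(-3a^2 + 4a + 9), -6(2b + 3)).
At (-3, -1): H = diag(-720, -6).
Both eigenvalues are negative, so H is negative definite: a local maximum.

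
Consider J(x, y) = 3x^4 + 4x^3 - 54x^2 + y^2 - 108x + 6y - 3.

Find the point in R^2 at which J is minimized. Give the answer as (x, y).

(3, -3)

J(x,y) separates as P(x) + Q(y) − 3, so its minimum is min P + min Q − 3.
P'(x) = 12(x - 3)(x + 1)(x + 3) vanishes at x ∈ {-3, -1, 3}; Q'(y) = 2y + 6 vanishes at y ∈ {-3}.
Local minima of P (where P''>0): P(-3)=-27, P(3)=-459. Local minima of Q: Q(-3)=-9.
So the global minimum of J is P(3) + Q(-3) − 3 = -459 − 9 − 3 = -471, attained at (3, -3).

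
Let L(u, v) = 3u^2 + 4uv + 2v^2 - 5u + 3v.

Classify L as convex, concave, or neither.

L is quadratic, so its Hessian is the constant matrix H = [[6, 4], [4, 4]].
det(H) = 8, tr(H) = 10.
det(H) > 0 and tr(H) > 0, so H is positive definite everywhere: convex.

convex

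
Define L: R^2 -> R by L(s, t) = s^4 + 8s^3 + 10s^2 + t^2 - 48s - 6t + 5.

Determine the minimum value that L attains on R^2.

L(s,t) separates as P(s) + Q(t) + 5, so its minimum is min P + min Q + 5.
P'(s) = 4(s - 1)(s + 3)(s + 4) vanishes at s ∈ {-4, -3, 1}; Q'(t) = 2(t - 3) vanishes at t ∈ {3}.
Local minima of P (where P''>0): P(-4)=96, P(1)=-29. Local minima of Q: Q(3)=-9.
So the global minimum of L is P(1) + Q(3) + 5 = -29 − 9 + 5 = -33, attained at (1, 3).

-33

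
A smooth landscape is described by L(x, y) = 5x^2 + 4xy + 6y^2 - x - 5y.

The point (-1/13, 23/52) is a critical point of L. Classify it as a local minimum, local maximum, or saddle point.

local minimum

The Hessian of L is constant: H = [[10, 4], [4, 12]].
det(H) = 10·12 − 4² = 104.
det(H) > 0 and tr(H) = 22 > 0, so H is positive definite and the point is a local minimum.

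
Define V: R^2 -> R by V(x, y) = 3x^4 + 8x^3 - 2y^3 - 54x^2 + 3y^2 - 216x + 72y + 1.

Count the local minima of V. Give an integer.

V separates as a function of x plus a function of y, so ∇V=0 decouples.
∂V/∂x = 12(x - 3)(x + 2)(x + 3) = 0 at x ∈ {-3, -2, 3}; ∂V/∂y = -6(y - 4)(y + 3) = 0 at y ∈ {-3, 4}.
The Hessian is diagonal: diag(V_xx, V_yy). Second derivatives: V_xx(-3)=72, V_xx(-2)=-60, V_xx(3)=360; V_yy(-3)=42, V_yy(4)=-42.
Local minima occur where both diagonal entries positive: (-3, -3), (3, -3). Count: 2.

2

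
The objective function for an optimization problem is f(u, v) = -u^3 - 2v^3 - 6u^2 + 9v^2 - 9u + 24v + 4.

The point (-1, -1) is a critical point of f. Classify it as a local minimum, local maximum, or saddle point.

The mixed partial ∂²f/∂u∂v is 0, so the Hessian at any point is diag(f_uu, f_vv) = diag(-6(u + 2), 6(-2v + 3)).
At (-1, -1): H = diag(-6, 30).
The eigenvalues have opposite signs, so H is indefinite: a saddle point.

saddle point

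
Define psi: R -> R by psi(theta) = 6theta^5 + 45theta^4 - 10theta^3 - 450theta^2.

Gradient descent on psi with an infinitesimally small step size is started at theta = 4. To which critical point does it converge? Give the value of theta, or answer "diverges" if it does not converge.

psi'(theta) = 30theta(theta - 2)(theta + 3)(theta + 5), so psi'(4) = 15120.
Gradient descent moves in the -psi' direction, i.e. theta is decreasing.
The nearest critical point in that direction is theta = 2, where psi'' = 2100 > 0 (a local minimum). The iterate converges there.

2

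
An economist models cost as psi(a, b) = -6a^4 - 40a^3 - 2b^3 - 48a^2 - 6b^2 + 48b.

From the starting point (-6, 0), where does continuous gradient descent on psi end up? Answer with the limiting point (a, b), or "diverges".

psi is separable, so gradient descent decouples: a follows -∂psi/∂a, b follows -∂psi/∂b.
∂psi/∂a = -24a(a + 1)(a + 4); at a=-6 this is 1440, so a decreases.
∂psi/∂b = -6(b - 2)(b + 4); at b=0 this is 48, so b decreases.
The a-coordinate has no critical point in that direction and runs off to infinity.

diverges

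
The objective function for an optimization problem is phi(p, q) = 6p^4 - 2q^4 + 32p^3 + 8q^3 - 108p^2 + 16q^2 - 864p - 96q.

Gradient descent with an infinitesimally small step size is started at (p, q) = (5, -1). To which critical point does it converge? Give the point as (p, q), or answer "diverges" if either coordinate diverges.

(3, 2)

phi is separable, so gradient descent decouples: p follows -∂phi/∂p, q follows -∂phi/∂q.
∂phi/∂p = 24(p - 3)(p + 3)(p + 4); at p=5 this is 3456, so p decreases.
∂phi/∂q = -8(q - 3)(q - 2)(q + 2); at q=-1 this is -96, so q increases.
p converges to its nearest critical value 3 (a local min of the p-part); q converges to 2. The iterate converges to (3, 2).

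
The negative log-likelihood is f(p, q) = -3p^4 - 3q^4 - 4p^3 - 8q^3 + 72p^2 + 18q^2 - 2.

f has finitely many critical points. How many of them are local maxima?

f separates as a function of p plus a function of q, so ∇f=0 decouples.
∂f/∂p = -12p(p - 3)(p + 4) = 0 at p ∈ {-4, 0, 3}; ∂f/∂q = -12q(q - 1)(q + 3) = 0 at q ∈ {-3, 0, 1}.
The Hessian is diagonal: diag(f_pp, f_qq). Second derivatives: f_pp(-4)=-336, f_pp(0)=144, f_pp(3)=-252; f_qq(-3)=-144, f_qq(0)=36, f_qq(1)=-48.
Local maxima occur where both diagonal entries negative: (-4, -3), (-4, 1), (3, -3), (3, 1). Count: 4.

4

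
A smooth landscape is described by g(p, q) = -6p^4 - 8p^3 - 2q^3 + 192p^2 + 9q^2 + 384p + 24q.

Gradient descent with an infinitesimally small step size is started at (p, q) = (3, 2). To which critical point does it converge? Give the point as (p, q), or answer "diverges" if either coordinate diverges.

(-1, -1)

g is separable, so gradient descent decouples: p follows -∂g/∂p, q follows -∂g/∂q.
∂g/∂p = -24(p - 4)(p + 1)(p + 4); at p=3 this is 672, so p decreases.
∂g/∂q = -6(q - 4)(q + 1); at q=2 this is 36, so q decreases.
p converges to its nearest critical value -1 (a local min of the p-part); q converges to -1. The iterate converges to (-1, -1).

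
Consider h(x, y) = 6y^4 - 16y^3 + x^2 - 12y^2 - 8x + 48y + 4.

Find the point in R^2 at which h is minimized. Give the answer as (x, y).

(4, -1)

h(x,y) separates as P(x) + Q(y) + 4, so its minimum is min P + min Q + 4.
P'(x) = 2x - 8 vanishes at x ∈ {4}; Q'(y) = 24(y - 2)(y - 1)(y + 1) vanishes at y ∈ {-1, 1, 2}.
Local minima of P (where P''>0): P(4)=-16. Local minima of Q: Q(-1)=-38, Q(2)=16.
So the global minimum of h is P(4) + Q(-1) + 4 = -16 − 38 + 4 = -50, attained at (4, -1).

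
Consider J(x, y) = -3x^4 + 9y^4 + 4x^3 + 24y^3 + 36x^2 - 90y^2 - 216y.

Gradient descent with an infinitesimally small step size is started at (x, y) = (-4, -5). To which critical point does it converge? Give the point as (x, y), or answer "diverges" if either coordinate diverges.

diverges

J is separable, so gradient descent decouples: x follows -∂J/∂x, y follows -∂J/∂y.
∂J/∂x = -12x(x - 3)(x + 2); at x=-4 this is 672, so x decreases.
∂J/∂y = 36(y - 2)(y + 1)(y + 3); at y=-5 this is -2016, so y increases.
The x-coordinate has no critical point in that direction and runs off to infinity.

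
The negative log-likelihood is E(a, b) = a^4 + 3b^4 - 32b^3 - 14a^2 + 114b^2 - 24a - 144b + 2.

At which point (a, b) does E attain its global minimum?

E(a,b) separates as P(a) + Q(b) + 2, so its minimum is min P + min Q + 2.
P'(a) = 4(a - 3)(a + 1)(a + 2) vanishes at a ∈ {-2, -1, 3}; Q'(b) = 12(b - 4)(b - 3)(b - 1) vanishes at b ∈ {1, 3, 4}.
Local minima of P (where P''>0): P(-2)=8, P(3)=-117. Local minima of Q: Q(1)=-59, Q(4)=-32.
So the global minimum of E is P(3) + Q(1) + 2 = -117 − 59 + 2 = -174, attained at (3, 1).

(3, 1)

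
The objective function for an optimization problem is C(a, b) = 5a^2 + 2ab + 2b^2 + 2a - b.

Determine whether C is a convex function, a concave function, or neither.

convex

C is quadratic, so its Hessian is the constant matrix H = [[10, 2], [2, 4]].
det(H) = 36, tr(H) = 14.
det(H) > 0 and tr(H) > 0, so H is positive definite everywhere: convex.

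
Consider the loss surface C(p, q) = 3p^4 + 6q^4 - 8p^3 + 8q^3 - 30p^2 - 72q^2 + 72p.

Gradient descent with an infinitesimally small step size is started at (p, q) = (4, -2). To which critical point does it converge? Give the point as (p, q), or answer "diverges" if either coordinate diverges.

(3, -3)

C is separable, so gradient descent decouples: p follows -∂C/∂p, q follows -∂C/∂q.
∂C/∂p = 12(p - 3)(p - 1)(p + 2); at p=4 this is 216, so p decreases.
∂C/∂q = 24q(q - 2)(q + 3); at q=-2 this is 192, so q decreases.
p converges to its nearest critical value 3 (a local min of the p-part); q converges to -3. The iterate converges to (3, -3).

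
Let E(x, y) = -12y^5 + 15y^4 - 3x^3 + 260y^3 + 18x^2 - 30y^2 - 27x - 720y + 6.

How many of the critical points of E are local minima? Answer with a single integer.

E separates as a function of x plus a function of y, so ∇E=0 decouples.
∂E/∂x = -9(x - 3)(x - 1) = 0 at x ∈ {1, 3}; ∂E/∂y = -60(y - 4)(y - 1)(y + 1)(y + 3) = 0 at y ∈ {-3, -1, 1, 4}.
The Hessian is diagonal: diag(E_xx, E_yy). Second derivatives: E_xx(1)=18, E_xx(3)=-18; E_yy(-3)=3360, E_yy(-1)=-1200, E_yy(1)=1440, E_yy(4)=-6300.
Local minima occur where both diagonal entries positive: (1, -3), (1, 1). Count: 2.

2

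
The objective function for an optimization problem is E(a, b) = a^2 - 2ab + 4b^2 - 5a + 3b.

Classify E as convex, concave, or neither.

E is quadratic, so its Hessian is the constant matrix H = [[2, -2], [-2, 8]].
det(H) = 12, tr(H) = 10.
det(H) > 0 and tr(H) > 0, so H is positive definite everywhere: convex.

convex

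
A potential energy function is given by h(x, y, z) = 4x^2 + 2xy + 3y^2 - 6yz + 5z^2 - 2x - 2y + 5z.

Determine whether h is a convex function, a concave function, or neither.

h is quadratic, so its Hessian is the constant matrix H = [[8, 2, 0], [2, 6, -6], [0, -6, 10]].
Leading principal minors: 8, 44, 152.
All positive ⇒ H ≻ 0 ⇒ convex.

convex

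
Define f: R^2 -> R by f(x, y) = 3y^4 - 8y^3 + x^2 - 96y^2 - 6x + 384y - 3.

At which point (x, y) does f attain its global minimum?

f(x,y) separates as P(x) + Q(y) − 3, so its minimum is min P + min Q − 3.
P'(x) = 2x - 6 vanishes at x ∈ {3}; Q'(y) = 12(y - 4)(y - 2)(y + 4) vanishes at y ∈ {-4, 2, 4}.
Local minima of P (where P''>0): P(3)=-9. Local minima of Q: Q(-4)=-1792, Q(4)=256.
So the global minimum of f is P(3) + Q(-4) − 3 = -9 − 1792 − 3 = -1804, attained at (3, -4).

(3, -4)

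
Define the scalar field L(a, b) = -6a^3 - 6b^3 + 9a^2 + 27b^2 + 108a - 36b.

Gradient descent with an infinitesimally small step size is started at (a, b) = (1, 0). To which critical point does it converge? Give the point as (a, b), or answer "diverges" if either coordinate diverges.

L is separable, so gradient descent decouples: a follows -∂L/∂a, b follows -∂L/∂b.
∂L/∂a = -18(a - 3)(a + 2); at a=1 this is 108, so a decreases.
∂L/∂b = -18(b - 2)(b - 1); at b=0 this is -36, so b increases.
a converges to its nearest critical value -2 (a local min of the a-part); b converges to 1. The iterate converges to (-2, 1).

(-2, 1)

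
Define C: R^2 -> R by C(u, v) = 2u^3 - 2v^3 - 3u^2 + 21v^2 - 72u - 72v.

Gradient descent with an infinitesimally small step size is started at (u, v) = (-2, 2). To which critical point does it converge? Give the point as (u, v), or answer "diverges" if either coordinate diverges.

C is separable, so gradient descent decouples: u follows -∂C/∂u, v follows -∂C/∂v.
∂C/∂u = 6(u - 4)(u + 3); at u=-2 this is -36, so u increases.
∂C/∂v = -6(v - 4)(v - 3); at v=2 this is -12, so v increases.
u converges to its nearest critical value 4 (a local min of the u-part); v converges to 3. The iterate converges to (4, 3).

(4, 3)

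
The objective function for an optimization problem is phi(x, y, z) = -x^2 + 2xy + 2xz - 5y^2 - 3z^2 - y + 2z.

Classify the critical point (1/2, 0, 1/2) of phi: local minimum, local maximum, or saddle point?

local maximum

The Hessian is constant: H = [[-2, 2, 2], [2, -10, 0], [2, 0, -6]].
Leading principal minors: Δ₁ = -2, Δ₂ = 16, Δ₃ = -56.
The minors alternate sign starting negative (−, +, −), so H is negative definite: a local maximum.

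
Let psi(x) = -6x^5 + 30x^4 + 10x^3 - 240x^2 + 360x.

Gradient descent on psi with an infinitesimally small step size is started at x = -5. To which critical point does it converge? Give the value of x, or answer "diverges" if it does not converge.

psi'(x) = -30(x - 3)(x - 2)(x - 1)(x + 2), so psi'(-5) = -30240.
Gradient descent moves in the -psi' direction, i.e. x is increasing.
The nearest critical point in that direction is x = -2, where psi'' = 1800 > 0 (a local minimum). The iterate converges there.

-2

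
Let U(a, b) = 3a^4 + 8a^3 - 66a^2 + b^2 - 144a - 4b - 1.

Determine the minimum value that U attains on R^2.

U(a,b) separates as P(a) + Q(b) − 1, so its minimum is min P + min Q − 1.
P'(a) = 12(a - 3)(a + 1)(a + 4) vanishes at a ∈ {-4, -1, 3}; Q'(b) = 2b - 4 vanishes at b ∈ {2}.
Local minima of P (where P''>0): P(-4)=-224, P(3)=-567. Local minima of Q: Q(2)=-4.
So the global minimum of U is P(3) + Q(2) − 1 = -567 − 4 − 1 = -572, attained at (3, 2).

-572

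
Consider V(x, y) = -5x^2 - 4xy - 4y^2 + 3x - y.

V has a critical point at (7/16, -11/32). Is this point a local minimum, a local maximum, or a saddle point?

local maximum

The Hessian of V is constant: H = [[-10, -4], [-4, -8]].
det(H) = (-10)·(-8) − (-4)² = 64.
det(H) > 0 and tr(H) = -18 < 0, so H is negative definite and the point is a local maximum.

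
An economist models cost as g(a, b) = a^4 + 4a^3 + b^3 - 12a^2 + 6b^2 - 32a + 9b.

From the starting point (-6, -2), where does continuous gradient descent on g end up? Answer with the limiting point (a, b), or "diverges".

(-4, -1)

g is separable, so gradient descent decouples: a follows -∂g/∂a, b follows -∂g/∂b.
∂g/∂a = 4(a - 2)(a + 1)(a + 4); at a=-6 this is -320, so a increases.
∂g/∂b = 3(b + 1)(b + 3); at b=-2 this is -3, so b increases.
a converges to its nearest critical value -4 (a local min of the a-part); b converges to -1. The iterate converges to (-4, -1).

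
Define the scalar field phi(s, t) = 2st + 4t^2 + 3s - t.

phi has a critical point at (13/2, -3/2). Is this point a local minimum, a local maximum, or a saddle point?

saddle point

The Hessian of phi is constant: H = [[0, 2], [2, 8]].
det(H) = 0·8 − 2² = -4.
Since det(H) < 0, H is indefinite and the critical point is a saddle point.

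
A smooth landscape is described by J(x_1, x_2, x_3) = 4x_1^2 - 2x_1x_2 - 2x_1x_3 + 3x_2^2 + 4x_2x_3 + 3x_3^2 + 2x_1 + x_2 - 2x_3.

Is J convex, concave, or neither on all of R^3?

convex

J is quadratic, so its Hessian is the constant matrix H = [[8, -2, -2], [-2, 6, 4], [-2, 4, 6]].
Leading principal minors: 8, 44, 144.
All positive ⇒ H ≻ 0 ⇒ convex.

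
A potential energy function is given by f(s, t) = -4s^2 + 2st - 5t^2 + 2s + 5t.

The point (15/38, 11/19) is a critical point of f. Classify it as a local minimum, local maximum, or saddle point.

local maximum

The Hessian of f is constant: H = [[-8, 2], [2, -10]].
det(H) = (-8)·(-10) − 2² = 76.
det(H) > 0 and tr(H) = -18 < 0, so H is negative definite and the point is a local maximum.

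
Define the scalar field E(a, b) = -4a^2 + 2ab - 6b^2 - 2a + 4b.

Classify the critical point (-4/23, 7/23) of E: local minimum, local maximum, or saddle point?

local maximum

The Hessian of E is constant: H = [[-8, 2], [2, -12]].
det(H) = (-8)·(-12) − 2² = 92.
det(H) > 0 and tr(H) = -20 < 0, so H is negative definite and the point is a local maximum.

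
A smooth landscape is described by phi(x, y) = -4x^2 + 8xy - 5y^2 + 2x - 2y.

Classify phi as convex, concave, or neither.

concave

phi is quadratic, so its Hessian is the constant matrix H = [[-8, 8], [8, -10]].
det(H) = 16, tr(H) = -18.
det(H) > 0 and tr(H) < 0, so H is negative definite everywhere: concave.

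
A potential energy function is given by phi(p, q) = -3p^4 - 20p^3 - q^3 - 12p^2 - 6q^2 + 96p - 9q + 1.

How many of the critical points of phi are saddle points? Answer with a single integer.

3

phi separates as a function of p plus a function of q, so ∇phi=0 decouples.
∂phi/∂p = -12(p - 1)(p + 2)(p + 4) = 0 at p ∈ {-4, -2, 1}; ∂phi/∂q = -3(q + 1)(q + 3) = 0 at q ∈ {-3, -1}.
The Hessian is diagonal: diag(phi_pp, phi_qq). Second derivatives: phi_pp(-4)=-120, phi_pp(-2)=72, phi_pp(1)=-180; phi_qq(-3)=6, phi_qq(-1)=-6.
Saddle points occur where the two diagonal entries have opposite signs: (-4, -3), (-2, -1), (1, -3). Count: 3.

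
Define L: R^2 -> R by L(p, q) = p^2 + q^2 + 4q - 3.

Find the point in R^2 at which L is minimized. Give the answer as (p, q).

(0, -2)

L(p,q) separates as A(p) + B(q) − 3, so its minimum is min A + min B − 3.
A'(p) = 2p vanishes at p ∈ {0}; B'(q) = 2q + 4 vanishes at q ∈ {-2}.
Local minima of A (where A''>0): A(0)=0. Local minima of B: B(-2)=-4.
So the global minimum of L is A(0) + B(-2) − 3 = 0 − 4 − 3 = -7, attained at (0, -2).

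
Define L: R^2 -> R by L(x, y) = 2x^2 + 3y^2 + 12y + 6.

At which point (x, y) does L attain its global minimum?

(0, -2)

L(x,y) separates as P(x) + Q(y) + 6, so its minimum is min P + min Q + 6.
P'(x) = 4x vanishes at x ∈ {0}; Q'(y) = 6y + 12 vanishes at y ∈ {-2}.
Local minima of P (where P''>0): P(0)=0. Local minima of Q: Q(-2)=-12.
So the global minimum of L is P(0) + Q(-2) + 6 = 0 − 12 + 6 = -6, attained at (0, -2).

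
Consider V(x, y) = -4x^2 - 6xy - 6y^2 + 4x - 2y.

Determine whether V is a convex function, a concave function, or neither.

concave

V is quadratic, so its Hessian is the constant matrix H = [[-8, -6], [-6, -12]].
det(H) = 60, tr(H) = -20.
det(H) > 0 and tr(H) < 0, so H is negative definite everywhere: concave.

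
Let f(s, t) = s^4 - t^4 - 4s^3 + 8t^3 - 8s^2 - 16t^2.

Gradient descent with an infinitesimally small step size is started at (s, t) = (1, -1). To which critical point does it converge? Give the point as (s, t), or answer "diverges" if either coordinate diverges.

f is separable, so gradient descent decouples: s follows -∂f/∂s, t follows -∂f/∂t.
∂f/∂s = 4s(s - 4)(s + 1); at s=1 this is -24, so s increases.
∂f/∂t = -4t(t - 4)(t - 2); at t=-1 this is 60, so t decreases.
The t-coordinate has no critical point in that direction and runs off to infinity.

diverges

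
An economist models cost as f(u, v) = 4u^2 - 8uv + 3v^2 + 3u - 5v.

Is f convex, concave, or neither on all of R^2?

f is quadratic, so its Hessian is the constant matrix H = [[8, -8], [-8, 6]].
det(H) = -16, tr(H) = 14.
det(H) < 0, so H is indefinite: neither convex nor concave.

neither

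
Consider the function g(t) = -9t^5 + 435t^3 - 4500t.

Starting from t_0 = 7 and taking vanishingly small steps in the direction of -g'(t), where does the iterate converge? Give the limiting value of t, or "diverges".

diverges

g'(t) = -45(t - 5)(t - 2)(t + 2)(t + 5), so g'(7) = -48600.
Gradient descent moves in the -g' direction, i.e. t is increasing.
There is no critical point above t=7, and g' keeps the same sign, so the iterate runs off to +∞.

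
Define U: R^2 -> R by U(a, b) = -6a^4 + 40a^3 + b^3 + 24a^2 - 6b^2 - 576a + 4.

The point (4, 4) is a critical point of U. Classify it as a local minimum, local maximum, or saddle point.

saddle point

The mixed partial ∂²U/∂a∂b is 0, so the Hessian at any point is diag(U_aa, U_bb) = diag(24(-3a^2 + 10a + 2), 6(b - 2)).
At (4, 4): H = diag(-144, 12).
The eigenvalues have opposite signs, so H is indefinite: a saddle point.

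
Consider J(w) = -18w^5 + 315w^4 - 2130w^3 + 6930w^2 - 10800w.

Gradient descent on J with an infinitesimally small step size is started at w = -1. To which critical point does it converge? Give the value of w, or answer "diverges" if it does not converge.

J'(w) = -90(w - 5)(w - 4)(w - 3)(w - 2), so J'(-1) = -32400.
Gradient descent moves in the -J' direction, i.e. w is increasing.
The nearest critical point in that direction is w = 2, where J'' = 540 > 0 (a local minimum). The iterate converges there.

2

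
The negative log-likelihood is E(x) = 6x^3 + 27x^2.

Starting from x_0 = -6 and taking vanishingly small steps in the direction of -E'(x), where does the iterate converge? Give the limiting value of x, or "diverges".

diverges

E'(x) = 18x(x + 3), so E'(-6) = 324.
Gradient descent moves in the -E' direction, i.e. x is decreasing.
There is no critical point below x=-6, and E' keeps the same sign, so the iterate runs off to −∞.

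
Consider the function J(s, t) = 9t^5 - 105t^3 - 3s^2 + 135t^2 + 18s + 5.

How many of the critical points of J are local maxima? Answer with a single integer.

J separates as a function of s plus a function of t, so ∇J=0 decouples.
∂J/∂s = -6(s - 3) = 0 at s ∈ {3}; ∂J/∂t = 45t(t - 2)(t - 1)(t + 3) = 0 at t ∈ {-3, 0, 1, 2}.
The Hessian is diagonal: diag(J_ss, J_tt). Second derivatives: J_ss(3)=-6; J_tt(-3)=-2700, J_tt(0)=270, J_tt(1)=-180, J_tt(2)=450.
Local maxima occur where both diagonal entries negative: (3, -3), (3, 1). Count: 2.

2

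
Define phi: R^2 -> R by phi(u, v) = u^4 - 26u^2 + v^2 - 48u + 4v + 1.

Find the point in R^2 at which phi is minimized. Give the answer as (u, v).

(4, -2)

phi(u,v) separates as P(u) + Q(v) + 1, so its minimum is min P + min Q + 1.
P'(u) = 4(u - 4)(u + 1)(u + 3) vanishes at u ∈ {-3, -1, 4}; Q'(v) = 2v + 4 vanishes at v ∈ {-2}.
Local minima of P (where P''>0): P(-3)=-9, P(4)=-352. Local minima of Q: Q(-2)=-4.
So the global minimum of phi is P(4) + Q(-2) + 1 = -352 − 4 + 1 = -355, attained at (4, -2).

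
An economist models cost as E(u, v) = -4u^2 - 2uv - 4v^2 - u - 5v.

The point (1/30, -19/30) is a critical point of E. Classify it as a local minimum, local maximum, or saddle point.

local maximum

The Hessian of E is constant: H = [[-8, -2], [-2, -8]].
det(H) = (-8)·(-8) − (-2)² = 60.
det(H) > 0 and tr(H) = -16 < 0, so H is negative definite and the point is a local maximum.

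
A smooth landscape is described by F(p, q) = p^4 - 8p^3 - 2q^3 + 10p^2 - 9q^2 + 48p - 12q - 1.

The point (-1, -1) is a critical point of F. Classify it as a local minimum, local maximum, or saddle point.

The mixed partial ∂²F/∂p∂q is 0, so the Hessian at any point is diag(F_pp, F_qq) = diag(4(3p^2 - 12p + 5), -6(2q + 3)).
At (-1, -1): H = diag(80, -6).
The eigenvalues have opposite signs, so H is indefinite: a saddle point.

saddle point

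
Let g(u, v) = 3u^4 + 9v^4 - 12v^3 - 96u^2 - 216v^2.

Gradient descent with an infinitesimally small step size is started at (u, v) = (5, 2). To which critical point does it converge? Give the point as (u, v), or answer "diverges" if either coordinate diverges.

g is separable, so gradient descent decouples: u follows -∂g/∂u, v follows -∂g/∂v.
∂g/∂u = 12u(u - 4)(u + 4); at u=5 this is 540, so u decreases.
∂g/∂v = 36v(v - 4)(v + 3); at v=2 this is -720, so v increases.
u converges to its nearest critical value 4 (a local min of the u-part); v converges to 4. The iterate converges to (4, 4).

(4, 4)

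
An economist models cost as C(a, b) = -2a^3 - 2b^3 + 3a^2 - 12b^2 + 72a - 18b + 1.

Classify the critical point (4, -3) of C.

saddle point

The mixed partial ∂²C/∂a∂b is 0, so the Hessian at any point is diag(C_aa, C_bb) = diag(6(-2a + 1), -12(b + 2)).
At (4, -3): H = diag(-42, 12).
The eigenvalues have opposite signs, so H is indefinite: a saddle point.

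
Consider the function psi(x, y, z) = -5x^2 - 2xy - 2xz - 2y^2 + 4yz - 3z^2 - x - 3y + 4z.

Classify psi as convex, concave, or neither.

concave

psi is quadratic, so its Hessian is the constant matrix H = [[-10, -2, -2], [-2, -4, 4], [-2, 4, -6]].
Leading principal minors: -10, 36, -8.
Signs alternate −, +, − ⇒ H ≺ 0 ⇒ concave.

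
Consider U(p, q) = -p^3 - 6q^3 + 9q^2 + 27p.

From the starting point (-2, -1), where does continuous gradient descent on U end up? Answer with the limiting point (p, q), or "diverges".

U is separable, so gradient descent decouples: p follows -∂U/∂p, q follows -∂U/∂q.
∂U/∂p = -3(p - 3)(p + 3); at p=-2 this is 15, so p decreases.
∂U/∂q = -18q(q - 1); at q=-1 this is -36, so q increases.
p converges to its nearest critical value -3 (a local min of the p-part); q converges to 0. The iterate converges to (-3, 0).

(-3, 0)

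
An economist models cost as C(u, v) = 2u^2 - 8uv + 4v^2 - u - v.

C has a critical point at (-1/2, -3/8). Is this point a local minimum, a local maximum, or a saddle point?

The Hessian of C is constant: H = [[4, -8], [-8, 8]].
det(H) = 4·8 − (-8)² = -32.
Since det(H) < 0, H is indefinite and the critical point is a saddle point.

saddle point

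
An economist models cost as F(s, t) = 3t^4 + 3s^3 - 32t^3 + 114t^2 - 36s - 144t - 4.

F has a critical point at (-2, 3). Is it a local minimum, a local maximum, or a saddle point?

The mixed partial ∂²F/∂s∂t is 0, so the Hessian at any point is diag(F_ss, F_tt) = diag(18s, 12(3t^2 - 16t + 19)).
At (-2, 3): H = diag(-36, -24).
Both eigenvalues are negative, so H is negative definite: a local maximum.

local maximum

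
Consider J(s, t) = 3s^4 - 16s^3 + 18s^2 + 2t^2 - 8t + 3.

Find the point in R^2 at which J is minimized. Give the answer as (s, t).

J(s,t) separates as P(s) + Q(t) + 3, so its minimum is min P + min Q + 3.
P'(s) = 12s(s - 3)(s - 1) vanishes at s ∈ {0, 1, 3}; Q'(t) = 4(t - 2) vanishes at t ∈ {2}.
Local minima of P (where P''>0): P(0)=0, P(3)=-27. Local minima of Q: Q(2)=-8.
So the global minimum of J is P(3) + Q(2) + 3 = -27 − 8 + 3 = -32, attained at (3, 2).

(3, 2)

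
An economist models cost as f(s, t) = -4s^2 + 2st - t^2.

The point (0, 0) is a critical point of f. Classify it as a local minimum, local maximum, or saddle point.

The Hessian of f is constant: H = [[-8, 2], [2, -2]].
det(H) = (-8)·(-2) − 2² = 12.
det(H) > 0 and tr(H) = -10 < 0, so H is negative definite and the point is a local maximum.

local maximum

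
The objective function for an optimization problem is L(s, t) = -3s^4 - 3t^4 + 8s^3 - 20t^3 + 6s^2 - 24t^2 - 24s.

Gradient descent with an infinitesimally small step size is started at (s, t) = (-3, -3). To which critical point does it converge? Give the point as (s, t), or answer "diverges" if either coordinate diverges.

diverges

L is separable, so gradient descent decouples: s follows -∂L/∂s, t follows -∂L/∂t.
∂L/∂s = -12(s - 2)(s - 1)(s + 1); at s=-3 this is 480, so s decreases.
∂L/∂t = -12t(t + 1)(t + 4); at t=-3 this is -72, so t increases.
The s-coordinate has no critical point in that direction and runs off to infinity.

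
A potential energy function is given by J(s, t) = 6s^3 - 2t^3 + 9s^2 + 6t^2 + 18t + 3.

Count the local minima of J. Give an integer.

J separates as a function of s plus a function of t, so ∇J=0 decouples.
∂J/∂s = 18s(s + 1) = 0 at s ∈ {-1, 0}; ∂J/∂t = -6(t - 3)(t + 1) = 0 at t ∈ {-1, 3}.
The Hessian is diagonal: diag(J_ss, J_tt). Second derivatives: J_ss(-1)=-18, J_ss(0)=18; J_tt(-1)=24, J_tt(3)=-24.
Local minima occur where both diagonal entries positive: (0, -1). Count: 1.

1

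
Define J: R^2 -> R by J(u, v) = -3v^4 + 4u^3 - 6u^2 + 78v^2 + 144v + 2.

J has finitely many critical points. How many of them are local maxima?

J separates as a function of u plus a function of v, so ∇J=0 decouples.
∂J/∂u = 12u(u - 1) = 0 at u ∈ {0, 1}; ∂J/∂v = -12(v - 4)(v + 1)(v + 3) = 0 at v ∈ {-3, -1, 4}.
The Hessian is diagonal: diag(J_uu, J_vv). Second derivatives: J_uu(0)=-12, J_uu(1)=12; J_vv(-3)=-168, J_vv(-1)=120, J_vv(4)=-420.
Local maxima occur where both diagonal entries negative: (0, -3), (0, 4). Count: 2.

2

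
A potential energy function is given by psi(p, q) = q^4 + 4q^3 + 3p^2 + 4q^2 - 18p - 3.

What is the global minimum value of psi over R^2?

-30

psi(p,q) separates as A(p) + B(q) − 3, so its minimum is min A + min B − 3.
A'(p) = 6p - 18 vanishes at p ∈ {3}; B'(q) = 4q(q + 1)(q + 2) vanishes at q ∈ {-2, -1, 0}.
Local minima of A (where A''>0): A(3)=-27. Local minima of B: B(-2)=0, B(0)=0.
So the global minimum of psi is A(3) + B(-2) − 3 = -27 + 0 − 3 = -30, attained at (3, -2).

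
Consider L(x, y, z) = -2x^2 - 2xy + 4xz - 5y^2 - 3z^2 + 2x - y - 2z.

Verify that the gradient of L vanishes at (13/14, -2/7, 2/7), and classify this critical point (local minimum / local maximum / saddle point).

∇L = (-4x - 2y + 4z + 2, -2x - 10y - 1, 4x - 6z - 2); substituting (13/14, -2/7, 2/7) gives ∇L = (0, 0, 0), so (13/14, -2/7, 2/7) is indeed a critical point.
The Hessian is constant: H = [[-4, -2, 4], [-2, -10, 0], [4, 0, -6]].
Leading principal minors: Δ₁ = -4, Δ₂ = 36, Δ₃ = -56.
The minors alternate sign starting negative (−, +, −), so H is negative definite: a local maximum.

local maximum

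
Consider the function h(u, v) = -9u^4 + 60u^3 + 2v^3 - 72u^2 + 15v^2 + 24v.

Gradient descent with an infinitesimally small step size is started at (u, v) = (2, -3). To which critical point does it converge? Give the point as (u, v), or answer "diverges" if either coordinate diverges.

h is separable, so gradient descent decouples: u follows -∂h/∂u, v follows -∂h/∂v.
∂h/∂u = -36u(u - 4)(u - 1); at u=2 this is 144, so u decreases.
∂h/∂v = 6(v + 1)(v + 4); at v=-3 this is -12, so v increases.
u converges to its nearest critical value 1 (a local min of the u-part); v converges to -1. The iterate converges to (1, -1).

(1, -1)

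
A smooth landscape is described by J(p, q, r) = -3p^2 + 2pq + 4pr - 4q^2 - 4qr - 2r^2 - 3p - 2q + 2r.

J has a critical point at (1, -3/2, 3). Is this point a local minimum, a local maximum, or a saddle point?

The Hessian is constant: H = [[-6, 2, 4], [2, -8, -4], [4, -4, -4]].
Leading principal minors: Δ₁ = -6, Δ₂ = 44, Δ₃ = -16.
The minors alternate sign starting negative (−, +, −), so H is negative definite: a local maximum.

local maximum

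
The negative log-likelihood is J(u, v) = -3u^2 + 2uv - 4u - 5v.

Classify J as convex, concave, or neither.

neither

J is quadratic, so its Hessian is the constant matrix H = [[-6, 2], [2, 0]].
det(H) = -4, tr(H) = -6.
det(H) < 0, so H is indefinite: neither convex nor concave.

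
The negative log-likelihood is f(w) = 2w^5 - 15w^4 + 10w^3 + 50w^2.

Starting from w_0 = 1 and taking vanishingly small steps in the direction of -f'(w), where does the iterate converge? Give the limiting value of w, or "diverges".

f'(w) = 10w(w - 5)(w - 2)(w + 1), so f'(1) = 80.
Gradient descent moves in the -f' direction, i.e. w is decreasing.
The nearest critical point in that direction is w = 0, where f'' = 100 > 0 (a local minimum). The iterate converges there.

0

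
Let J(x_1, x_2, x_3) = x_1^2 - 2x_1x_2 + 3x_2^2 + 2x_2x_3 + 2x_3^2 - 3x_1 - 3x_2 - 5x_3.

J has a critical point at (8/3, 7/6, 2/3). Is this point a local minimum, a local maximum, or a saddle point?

local minimum

The Hessian is constant: H = [[2, -2, 0], [-2, 6, 2], [0, 2, 4]].
Leading principal minors: Δ₁ = 2, Δ₂ = 8, Δ₃ = 24.
All leading minors are positive, so H is positive definite: a local minimum.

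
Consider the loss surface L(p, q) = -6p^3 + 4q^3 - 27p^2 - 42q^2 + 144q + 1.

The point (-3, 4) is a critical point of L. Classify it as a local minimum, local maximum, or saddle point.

The mixed partial ∂²L/∂p∂q is 0, so the Hessian at any point is diag(L_pp, L_qq) = diag(-18(2p + 3), 12(2q - 7)).
At (-3, 4): H = diag(54, 12).
Both eigenvalues are positive, so H is positive definite: a local minimum.

local minimum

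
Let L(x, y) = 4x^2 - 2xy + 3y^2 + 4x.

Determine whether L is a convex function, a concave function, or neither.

L is quadratic, so its Hessian is the constant matrix H = [[8, -2], [-2, 6]].
det(H) = 44, tr(H) = 14.
det(H) > 0 and tr(H) > 0, so H is positive definite everywhere: convex.

convex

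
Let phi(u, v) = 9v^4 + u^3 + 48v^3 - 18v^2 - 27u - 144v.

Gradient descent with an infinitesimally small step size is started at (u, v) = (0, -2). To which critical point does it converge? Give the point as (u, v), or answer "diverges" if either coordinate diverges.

phi is separable, so gradient descent decouples: u follows -∂phi/∂u, v follows -∂phi/∂v.
∂phi/∂u = 3(u - 3)(u + 3); at u=0 this is -27, so u increases.
∂phi/∂v = 36(v - 1)(v + 1)(v + 4); at v=-2 this is 216, so v decreases.
u converges to its nearest critical value 3 (a local min of the u-part); v converges to -4. The iterate converges to (3, -4).

(3, -4)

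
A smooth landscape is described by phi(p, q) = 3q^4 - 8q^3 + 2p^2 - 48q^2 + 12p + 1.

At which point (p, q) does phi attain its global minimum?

(-3, 4)

phi(p,q) separates as A(p) + B(q) + 1, so its minimum is min A + min B + 1.
A'(p) = 4p + 12 vanishes at p ∈ {-3}; B'(q) = 12q(q - 4)(q + 2) vanishes at q ∈ {-2, 0, 4}.
Local minima of A (where A''>0): A(-3)=-18. Local minima of B: B(-2)=-80, B(4)=-512.
So the global minimum of phi is A(-3) + B(4) + 1 = -18 − 512 + 1 = -529, attained at (-3, 4).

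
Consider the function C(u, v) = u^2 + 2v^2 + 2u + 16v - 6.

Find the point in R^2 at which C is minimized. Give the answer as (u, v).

C(u,v) separates as P(u) + Q(v) − 6, so its minimum is min P + min Q − 6.
P'(u) = 2u + 2 vanishes at u ∈ {-1}; Q'(v) = 4v + 16 vanishes at v ∈ {-4}.
Local minima of P (where P''>0): P(-1)=-1. Local minima of Q: Q(-4)=-32.
So the global minimum of C is P(-1) + Q(-4) − 6 = -1 − 32 − 6 = -39, attained at (-1, -4).

(-1, -4)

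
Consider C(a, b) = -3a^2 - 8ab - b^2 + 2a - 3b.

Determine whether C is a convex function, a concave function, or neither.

C is quadratic, so its Hessian is the constant matrix H = [[-6, -8], [-8, -2]].
det(H) = -52, tr(H) = -8.
det(H) < 0, so H is indefinite: neither convex nor concave.

neither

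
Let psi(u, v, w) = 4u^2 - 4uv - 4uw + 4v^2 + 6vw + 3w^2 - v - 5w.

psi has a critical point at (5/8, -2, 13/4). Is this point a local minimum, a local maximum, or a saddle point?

The Hessian is constant: H = [[8, -4, -4], [-4, 8, 6], [-4, 6, 6]].
Leading principal minors: Δ₁ = 8, Δ₂ = 48, Δ₃ = 64.
All leading minors are positive, so H is positive definite: a local minimum.

local minimum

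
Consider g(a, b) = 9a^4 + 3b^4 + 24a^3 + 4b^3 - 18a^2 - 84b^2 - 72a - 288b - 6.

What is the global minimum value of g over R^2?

-1535

g(a,b) separates as P(a) + Q(b) − 6, so its minimum is min P + min Q − 6.
P'(a) = 36(a - 1)(a + 1)(a + 2) vanishes at a ∈ {-2, -1, 1}; Q'(b) = 12(b - 4)(b + 2)(b + 3) vanishes at b ∈ {-3, -2, 4}.
Local minima of P (where P''>0): P(-2)=24, P(1)=-57. Local minima of Q: Q(-3)=243, Q(4)=-1472.
So the global minimum of g is P(1) + Q(4) − 6 = -57 − 1472 − 6 = -1535, attained at (1, 4).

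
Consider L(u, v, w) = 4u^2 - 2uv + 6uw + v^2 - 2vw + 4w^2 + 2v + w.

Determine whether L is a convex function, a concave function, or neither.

convex

L is quadratic, so its Hessian is the constant matrix H = [[8, -2, 6], [-2, 2, -2], [6, -2, 8]].
Leading principal minors: 8, 12, 40.
All positive ⇒ H ≻ 0 ⇒ convex.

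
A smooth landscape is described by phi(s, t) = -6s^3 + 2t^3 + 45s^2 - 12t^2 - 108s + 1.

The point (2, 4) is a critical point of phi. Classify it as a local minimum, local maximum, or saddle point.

local minimum

The mixed partial ∂²phi/∂s∂t is 0, so the Hessian at any point is diag(phi_ss, phi_tt) = diag(18(-2s + 5), 12(t - 2)).
At (2, 4): H = diag(18, 24).
Both eigenvalues are positive, so H is positive definite: a local minimum.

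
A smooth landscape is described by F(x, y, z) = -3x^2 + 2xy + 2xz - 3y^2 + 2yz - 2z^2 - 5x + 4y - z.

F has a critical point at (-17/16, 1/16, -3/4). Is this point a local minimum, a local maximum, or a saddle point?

The Hessian is constant: H = [[-6, 2, 2], [2, -6, 2], [2, 2, -4]].
Leading principal minors: Δ₁ = -6, Δ₂ = 32, Δ₃ = -64.
The minors alternate sign starting negative (−, +, −), so H is negative definite: a local maximum.

local maximum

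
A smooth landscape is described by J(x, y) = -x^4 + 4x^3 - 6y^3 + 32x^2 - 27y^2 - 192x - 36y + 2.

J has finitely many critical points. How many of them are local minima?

J separates as a function of x plus a function of y, so ∇J=0 decouples.
∂J/∂x = -4(x - 4)(x - 3)(x + 4) = 0 at x ∈ {-4, 3, 4}; ∂J/∂y = -18(y + 1)(y + 2) = 0 at y ∈ {-2, -1}.
The Hessian is diagonal: diag(J_xx, J_yy). Second derivatives: J_xx(-4)=-224, J_xx(3)=28, J_xx(4)=-32; J_yy(-2)=18, J_yy(-1)=-18.
Local minima occur where both diagonal entries positive: (3, -2). Count: 1.

1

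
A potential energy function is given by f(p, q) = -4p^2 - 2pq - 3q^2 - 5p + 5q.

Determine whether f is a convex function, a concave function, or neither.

f is quadratic, so its Hessian is the constant matrix H = [[-8, -2], [-2, -6]].
det(H) = 44, tr(H) = -14.
det(H) > 0 and tr(H) < 0, so H is negative definite everywhere: concave.

concave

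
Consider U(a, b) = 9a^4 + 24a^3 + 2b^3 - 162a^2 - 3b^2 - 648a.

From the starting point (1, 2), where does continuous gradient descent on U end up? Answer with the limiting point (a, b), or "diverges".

(3, 1)

U is separable, so gradient descent decouples: a follows -∂U/∂a, b follows -∂U/∂b.
∂U/∂a = 36(a - 3)(a + 2)(a + 3); at a=1 this is -864, so a increases.
∂U/∂b = 6b(b - 1); at b=2 this is 12, so b decreases.
a converges to its nearest critical value 3 (a local min of the a-part); b converges to 1. The iterate converges to (3, 1).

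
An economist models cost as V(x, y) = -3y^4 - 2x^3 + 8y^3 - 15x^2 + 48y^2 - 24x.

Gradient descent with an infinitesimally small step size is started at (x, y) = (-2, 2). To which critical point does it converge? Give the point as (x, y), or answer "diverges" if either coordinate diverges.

V is separable, so gradient descent decouples: x follows -∂V/∂x, y follows -∂V/∂y.
∂V/∂x = -6(x + 1)(x + 4); at x=-2 this is 12, so x decreases.
∂V/∂y = -12y(y - 4)(y + 2); at y=2 this is 192, so y decreases.
x converges to its nearest critical value -4 (a local min of the x-part); y converges to 0. The iterate converges to (-4, 0).

(-4, 0)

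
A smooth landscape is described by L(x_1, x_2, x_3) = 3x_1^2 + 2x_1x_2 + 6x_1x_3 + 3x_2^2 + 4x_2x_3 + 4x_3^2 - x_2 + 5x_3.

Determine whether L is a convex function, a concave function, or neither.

convex

L is quadratic, so its Hessian is the constant matrix H = [[6, 2, 6], [2, 6, 4], [6, 4, 8]].
Leading principal minors: 6, 32, 40.
All positive ⇒ H ≻ 0 ⇒ convex.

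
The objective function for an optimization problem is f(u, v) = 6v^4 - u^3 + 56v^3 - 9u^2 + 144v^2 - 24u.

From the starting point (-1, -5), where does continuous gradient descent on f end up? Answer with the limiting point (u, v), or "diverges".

f is separable, so gradient descent decouples: u follows -∂f/∂u, v follows -∂f/∂v.
∂f/∂u = -3(u + 2)(u + 4); at u=-1 this is -9, so u increases.
∂f/∂v = 24v(v + 3)(v + 4); at v=-5 this is -240, so v increases.
The u-coordinate has no critical point in that direction and runs off to infinity.

diverges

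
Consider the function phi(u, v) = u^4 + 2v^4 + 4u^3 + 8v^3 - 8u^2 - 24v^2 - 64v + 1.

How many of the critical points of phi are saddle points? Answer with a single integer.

phi separates as a function of u plus a function of v, so ∇phi=0 decouples.
∂phi/∂u = 4u(u - 1)(u + 4) = 0 at u ∈ {-4, 0, 1}; ∂phi/∂v = 8(v - 2)(v + 1)(v + 4) = 0 at v ∈ {-4, -1, 2}.
The Hessian is diagonal: diag(phi_uu, phi_vv). Second derivatives: phi_uu(-4)=80, phi_uu(0)=-16, phi_uu(1)=20; phi_vv(-4)=144, phi_vv(-1)=-72, phi_vv(2)=144.
Saddle points occur where the two diagonal entries have opposite signs: (-4, -1), (0, -4), (0, 2), (1, -1). Count: 4.

4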